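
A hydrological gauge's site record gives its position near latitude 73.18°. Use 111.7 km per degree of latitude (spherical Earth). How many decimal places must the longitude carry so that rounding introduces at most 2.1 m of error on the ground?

At 73.18° one degree of longitude covers 111700 × cos 73.18° ≈ 111700 × 0.2894 ≈ 32322.2 m.
Rounding to N decimal places gives at most 0.5 × 10⁻ᴺ degrees of error, i.e. 0.5 × 10⁻ᴺ × 32322.2 m.
Need 0.5 × 32322.2 × 10⁻ᴺ ≤ 2.1 → 10⁻ᴺ ≤ 1.299e-04, so N ≥ 3.89.
So 4 decimal places suffice (1.62 m); 3 would allow up to 16.2 m.

4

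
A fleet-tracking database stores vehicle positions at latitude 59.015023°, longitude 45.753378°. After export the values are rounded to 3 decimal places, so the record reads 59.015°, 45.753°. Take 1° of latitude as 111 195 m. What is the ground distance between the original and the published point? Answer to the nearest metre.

The latitude changed by +0.000023° and the longitude by +0.000378°.
North–south shift: 0.000023 × 111195 = 2.55748 m.
E–W at 59.015°: 0.000378° × 111195 × cos 59.015° = 0.000378 × 111195 × 0.5148 ≈ 21.6385 m.
Hypotenuse of the two orthogonal shifts: √(2.55748² + 21.6385²) = 21.7891 m.

22 metres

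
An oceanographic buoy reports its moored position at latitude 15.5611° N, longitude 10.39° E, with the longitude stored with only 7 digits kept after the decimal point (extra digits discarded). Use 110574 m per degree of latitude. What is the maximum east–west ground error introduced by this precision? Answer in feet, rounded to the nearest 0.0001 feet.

Truncating at 7 decimal places can drop up to a full unit in the last place, so the longitude may be off by as much as 1e-07°.
Parallels shrink by cos φ, so at 15.5611° a degree of longitude is 110574 × 0.9633 ≈ 106521 m.
Maximum E–W displacement: 1e-07 × 106521 = 0.0106521 m.
In feet: 0.0106521 m ÷ 0.3048 ≈ 0.034948 ft.

0.0349 feet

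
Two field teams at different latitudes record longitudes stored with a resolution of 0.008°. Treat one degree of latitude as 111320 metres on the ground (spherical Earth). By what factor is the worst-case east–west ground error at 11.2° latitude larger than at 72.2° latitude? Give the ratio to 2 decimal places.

With a 0.008° grid the true value lies within half a step, ±0.008°/2 = ±0.004°, of the stored one.
At 11.2°: 0.004° × 111320 × cos 11.2° = 0.004 × 111320 × 0.9810 ≈ 436.8 m.
At 72.2°: 0.004° × 111320 × cos 72.2° = 0.004 × 111320 × 0.3057 ≈ 136.12 m.
Ratio: 436.8 / 136.12 = cos 11.2° / cos 72.2° ≈ 3.2089.

3.21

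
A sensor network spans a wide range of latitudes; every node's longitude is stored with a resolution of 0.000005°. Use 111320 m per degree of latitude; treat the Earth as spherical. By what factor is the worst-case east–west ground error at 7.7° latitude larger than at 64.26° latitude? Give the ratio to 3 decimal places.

2.282

With a 0.000005° grid the true value lies within half a step, ±0.000005°/2 = ±2.5e-06°, of the stored one.
Error at 7.7° = 2.5e-06° × 111320 × cos 7.7° ≈ 0.2783 × 0.9910 = 0.27579 m.
At 64.26°: 2.5e-06° × 111320 × cos 64.26° = 2.5e-06 × 111320 × 0.4343 ≈ 0.12086 m.
The ratio reduces to cos 7.7° / cos 64.26° = 0.9910/0.4343 ≈ 2.2819.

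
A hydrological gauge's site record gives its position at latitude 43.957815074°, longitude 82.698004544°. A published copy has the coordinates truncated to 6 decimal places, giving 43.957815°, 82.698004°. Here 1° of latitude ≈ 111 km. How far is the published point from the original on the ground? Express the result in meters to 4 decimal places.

Δlat = 43.957815074 − 43.957815 = +0.000000074°; Δlon = 82.698004544 − 82.698004 = +0.000000544°.
North–south shift: 0.000000074 × 111000 = 0.008214 m.
East–west at this latitude: 0.000000544° × 111000 × cos 43.9578° ≈ 0.000000544 × 79903.5 = 0.0434675 m.
Distance: √(0.008214² + 0.0434675²) ≈ 0.0442368 m.

0.0442 meters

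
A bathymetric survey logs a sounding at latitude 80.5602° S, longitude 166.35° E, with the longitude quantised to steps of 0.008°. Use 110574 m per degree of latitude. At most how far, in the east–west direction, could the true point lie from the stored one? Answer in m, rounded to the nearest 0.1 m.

With a 0.008° grid the true value lies within half a step, ±0.008°/2 = ±0.004°, of the stored one.
Parallels shrink by cos φ, so at 80.5602° a degree of longitude is 110574 × 0.1640 ≈ 18135.4 m.
So at most 0.004° × 18135.4 ≈ 72.5415 m east–west.

72.5 m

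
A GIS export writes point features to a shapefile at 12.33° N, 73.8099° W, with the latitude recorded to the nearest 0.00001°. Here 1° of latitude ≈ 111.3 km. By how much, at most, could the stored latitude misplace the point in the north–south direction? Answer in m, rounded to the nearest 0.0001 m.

Rounding to 5 decimal places leaves the latitude within ±5e-06° of the true value.
Along the meridian that is 5e-06° × 111300 m/° = 0.5565 m.

0.5565 m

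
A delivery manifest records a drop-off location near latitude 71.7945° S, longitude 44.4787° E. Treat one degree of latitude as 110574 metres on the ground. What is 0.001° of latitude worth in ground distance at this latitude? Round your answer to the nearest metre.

111 metres

0.001° × 110574 m/° = 110.574 m.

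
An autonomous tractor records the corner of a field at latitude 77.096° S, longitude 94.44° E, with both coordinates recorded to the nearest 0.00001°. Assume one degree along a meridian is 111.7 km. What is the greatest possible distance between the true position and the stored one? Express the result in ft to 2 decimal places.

1.88 ft

Rounding to 5 decimal places leaves each coordinate within ±5e-06° of the true value.
Latitude error → 5e-06 × 111700 = 0.5585 m along the meridian.
E–W at 77.096°: 5e-06° × 111700 × cos 77.096° = 5e-06 × 111700 × 0.2233 ≈ 0.124723 m.
Worst case both components are at the extreme and orthogonal: √(0.5585² + 0.124723²) ≈ 0.572257 m.
Converting: 0.572257 m × 3.2808 ft/m ≈ 1.8775 ft.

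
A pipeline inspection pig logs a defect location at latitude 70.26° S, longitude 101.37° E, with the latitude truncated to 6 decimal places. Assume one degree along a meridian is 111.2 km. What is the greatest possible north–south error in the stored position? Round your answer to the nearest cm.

Truncating at 6 decimal places can drop up to a full unit in the last place, so the latitude may be off by as much as 1e-06°.
North–south distance: 1e-06° × 111200 m/° = 0.1112 m.
That is 0.1112 m = 11.12 cm.

11 cm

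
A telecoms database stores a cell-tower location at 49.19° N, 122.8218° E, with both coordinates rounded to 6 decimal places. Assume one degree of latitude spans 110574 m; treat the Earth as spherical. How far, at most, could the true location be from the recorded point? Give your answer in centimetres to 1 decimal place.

6.6 centimetres

Rounding to 6 decimal places leaves each coordinate within ±5e-07° of the true value.
North–south component: 5e-07° × 110574 = 0.055287 m.
Longitude error → 5e-07 × 110574 × cos 49.19° = 5e-07 × 110574 × 0.6536 ≈ 0.036133 m.
The two errors are perpendicular, so the maximum displacement is √(0.055287² + 0.036133²) ≈ 0.0660473 m.
That is 0.0660473 m = 6.6047 cm.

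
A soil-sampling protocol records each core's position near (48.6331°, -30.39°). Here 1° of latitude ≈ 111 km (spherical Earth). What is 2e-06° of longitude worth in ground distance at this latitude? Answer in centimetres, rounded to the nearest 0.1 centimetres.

14.7 centimetres

2e-06° of longitude at 48.6331° is 2e-06 × 111000 × cos 48.6331° ≈ 2e-06 × 73357.5 = 0.146715 m.
That is 0.146715 m = 14.672 cm.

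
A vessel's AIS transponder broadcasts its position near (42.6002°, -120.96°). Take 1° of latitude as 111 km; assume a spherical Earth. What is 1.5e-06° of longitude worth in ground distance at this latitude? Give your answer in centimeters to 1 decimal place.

At 42.6002° a degree of longitude is 111000 × cos 42.6002° ≈ 81706.5 m, so 1.5e-06° corresponds to 0.12256 m.
That is 0.12256 m = 12.256 cm.

12.3 centimeters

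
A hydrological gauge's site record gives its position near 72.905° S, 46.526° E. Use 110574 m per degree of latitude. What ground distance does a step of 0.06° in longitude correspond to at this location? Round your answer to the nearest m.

At 72.905° a degree of longitude is 110574 × cos 72.905° ≈ 32504 m, so 0.06° corresponds to 1950.24 m.

1950 m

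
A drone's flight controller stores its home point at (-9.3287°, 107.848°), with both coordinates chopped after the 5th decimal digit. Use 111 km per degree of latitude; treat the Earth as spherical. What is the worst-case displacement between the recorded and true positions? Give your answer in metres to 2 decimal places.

Truncating at 5 decimal places can drop up to a full unit in the last place, so each coordinate may be off by as much as 1e-05°.
N–S: 1e-05° × 111000 m/° = 1.11 m.
Longitude error → 1e-05 × 111000 × cos 9.3287° = 1e-05 × 111000 × 0.9868 ≈ 1.09532 m.
Worst case both components are at the extreme and orthogonal: √(1.11² + 1.09532²) ≈ 1.55943 m.

1.56 metres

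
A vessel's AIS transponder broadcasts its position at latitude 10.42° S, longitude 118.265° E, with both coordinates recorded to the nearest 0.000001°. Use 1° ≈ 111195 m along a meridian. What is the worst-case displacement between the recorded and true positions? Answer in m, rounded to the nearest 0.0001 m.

0.0780 m

Rounding to 6 decimal places leaves each coordinate within ±5e-07° of the true value.
N–S: 5e-07° × 111195 m/° = 0.0555975 m.
Longitude error → 5e-07 × 111195 × cos 10.42° = 5e-07 × 111195 × 0.9835 ≈ 0.0546806 m.
Worst case both components are at the extreme and orthogonal: √(0.0555975² + 0.0546806²) ≈ 0.0779811 m.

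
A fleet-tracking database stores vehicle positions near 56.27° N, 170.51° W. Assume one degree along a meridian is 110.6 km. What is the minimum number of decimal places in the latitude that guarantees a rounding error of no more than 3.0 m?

5 decimal places

One degree of latitude covers 110600 m.
Rounding to N decimal places gives at most 0.5 × 10⁻ᴺ degrees of error, i.e. 0.5 × 10⁻ᴺ × 110600 m.
Need 0.5 × 110600 × 10⁻ᴺ ≤ 3.0 → 10⁻ᴺ ≤ 5.425e-05, so N ≥ 4.27.
N = 4 would give 5.53 m (too coarse); N = 5 gives 0.553 m ≤ 3.0 m.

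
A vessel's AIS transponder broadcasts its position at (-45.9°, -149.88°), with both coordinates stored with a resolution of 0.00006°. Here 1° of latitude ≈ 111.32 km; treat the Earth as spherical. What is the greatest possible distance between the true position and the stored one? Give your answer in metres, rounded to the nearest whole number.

With a 0.00006° grid the true value lies within half a step, ±0.00006°/2 = ±3e-05°, of the stored one.
N–S: 3e-05° × 111320 m/° = 3.3396 m.
Longitude error → 3e-05 × 111320 × cos 45.9° = 3e-05 × 111320 × 0.6959 ≈ 2.32407 m.
Combining orthogonally: (3.3396² + 2.32407²)^½ ≈ 4.06869 m.

4 metres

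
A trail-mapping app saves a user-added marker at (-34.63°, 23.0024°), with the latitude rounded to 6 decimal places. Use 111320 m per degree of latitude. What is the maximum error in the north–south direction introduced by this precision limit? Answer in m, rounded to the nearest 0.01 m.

0.06 m

Rounding to 6 decimal places leaves the latitude within ±5e-07° of the true value.
So the N–S error is at most 5e-07 × 111320 = 0.05566 m.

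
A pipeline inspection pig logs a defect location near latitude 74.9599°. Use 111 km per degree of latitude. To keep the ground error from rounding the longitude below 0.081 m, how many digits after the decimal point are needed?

At 74.9599° one degree of longitude covers 111000 × cos 74.9599° ≈ 111000 × 0.2595 ≈ 28803.9 m.
With N decimal places the half-ulp bound is 0.5·10⁻ᴺ°, or 0.5·10⁻ᴺ × 28803.9 m on the ground.
Need 0.5 × 28803.9 × 10⁻ᴺ ≤ 0.081 → 10⁻ᴺ ≤ 5.624e-06, so N ≥ 5.25.
N = 5 would give 0.144 m (too coarse); N = 6 gives 0.0144 m ≤ 0.081 m.

6 decimal places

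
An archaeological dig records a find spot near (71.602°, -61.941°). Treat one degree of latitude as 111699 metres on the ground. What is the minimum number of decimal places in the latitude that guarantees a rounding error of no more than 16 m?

4 decimal places

One degree of latitude covers 111699 m.
With N decimal places the half-ulp bound is 0.5·10⁻ᴺ°, or 0.5·10⁻ᴺ × 111699 m on the ground.
Need 0.5 × 111699 × 10⁻ᴺ ≤ 16 → 10⁻ᴺ ≤ 2.865e-04, so N ≥ 3.54.
N = 3 would give 55.8 m (too coarse); N = 4 gives 5.58 m ≤ 16 m.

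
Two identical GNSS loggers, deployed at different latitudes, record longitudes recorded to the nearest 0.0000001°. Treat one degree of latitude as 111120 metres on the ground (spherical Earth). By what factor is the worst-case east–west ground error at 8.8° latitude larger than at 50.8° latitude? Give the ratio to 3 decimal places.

1.564

Rounding to 7 decimal places leaves the longitude within ±5e-08° of the true value.
Error at 8.8° = 5e-08° × 111120 × cos 8.8° ≈ 0.005556 × 0.9882 = 0.0054906 m.
At 50.8°: 5e-08° × 111120 × cos 50.8° = 5e-08 × 111120 × 0.6320 ≈ 0.0035116 m.
The ratio reduces to cos 8.8° / cos 50.8° = 0.9882/0.6320 ≈ 1.5636.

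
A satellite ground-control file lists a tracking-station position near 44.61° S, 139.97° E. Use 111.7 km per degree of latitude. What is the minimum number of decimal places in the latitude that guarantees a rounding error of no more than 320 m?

One degree of latitude covers 111700 m.
N decimal places → at most half a unit in the last place, 0.5 × 10⁻ᴺ° = 111700/2 × 10⁻ᴺ m.
Need 0.5 × 111700 × 10⁻ᴺ ≤ 320 → 10⁻ᴺ ≤ 5.730e-03, so N ≥ 2.24.
So 3 decimal places suffice (55.9 m); 2 would allow up to 558 m.

3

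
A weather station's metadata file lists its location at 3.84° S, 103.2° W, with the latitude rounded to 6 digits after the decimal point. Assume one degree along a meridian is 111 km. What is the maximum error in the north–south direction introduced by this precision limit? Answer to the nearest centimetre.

Rounding to 6 decimal places leaves the latitude within ±5e-07° of the true value.
Along the meridian that is 5e-07° × 111000 m/° = 0.0555 m.
That is 0.0555 m = 5.55 cm.

6 centimetres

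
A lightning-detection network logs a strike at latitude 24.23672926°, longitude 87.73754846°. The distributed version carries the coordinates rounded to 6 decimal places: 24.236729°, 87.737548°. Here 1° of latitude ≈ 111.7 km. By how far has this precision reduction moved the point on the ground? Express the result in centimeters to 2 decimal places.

Δlat = 24.23672926 − 24.236729 = +0.00000026°; Δlon = 87.73754846 − 87.737548 = +0.00000046°.
N–S: 0.00000026° × 111700 m/° = 0.029042 m.
E–W at 24.2367°: 0.00000046° × 111700 × cos 24.2367° = 0.00000046 × 111700 × 0.9119 ≈ 0.046853 m.
Distance: √(0.029042² + 0.046853²) ≈ 0.0551239 m.
That is 0.0551239 m = 5.5124 cm.

5.51 centimeters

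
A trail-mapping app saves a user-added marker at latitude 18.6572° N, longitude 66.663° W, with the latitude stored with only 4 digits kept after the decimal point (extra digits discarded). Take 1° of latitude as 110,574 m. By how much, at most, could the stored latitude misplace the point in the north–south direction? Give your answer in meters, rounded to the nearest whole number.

Truncating at 4 decimal places can drop up to a full unit in the last place, so the latitude may be off by as much as 0.0001°.
So the N–S error is at most 0.0001 × 110574 = 11.0574 m.

11 meters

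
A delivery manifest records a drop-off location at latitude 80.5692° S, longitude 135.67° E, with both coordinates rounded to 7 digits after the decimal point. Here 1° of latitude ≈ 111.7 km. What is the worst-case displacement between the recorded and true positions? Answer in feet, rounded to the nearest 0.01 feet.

0.02 feet

Rounding to 7 decimal places leaves each coordinate within ±5e-08° of the true value.
N–S: 5e-08° × 111700 m/° = 0.005585 m.
Longitude error → 5e-08 × 111700 × cos 80.5692° = 5e-08 × 111700 × 0.1639 ≈ 0.000915137 m.
The two errors are perpendicular, so the maximum displacement is √(0.005585² + 0.000915137²) ≈ 0.00565948 m.
In feet: 0.00565948 m ÷ 0.3048 ≈ 0.018568 ft.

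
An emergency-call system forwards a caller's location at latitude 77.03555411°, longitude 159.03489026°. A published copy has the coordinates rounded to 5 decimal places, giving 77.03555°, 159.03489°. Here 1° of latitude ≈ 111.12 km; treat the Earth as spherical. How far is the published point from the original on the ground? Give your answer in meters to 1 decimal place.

The latitude changed by +0.00000411° and the longitude by +0.00000026°.
North–south shift: 0.00000411 × 111120 = 0.456703 m.
East–west at this latitude: 0.00000026° × 111120 × cos 77.0356° ≈ 0.00000026 × 24929.4 = 0.00648164 m.
Combined displacement = (0.456703² + 0.00648164²)^½ ≈ 0.456749 m.

0.5 meters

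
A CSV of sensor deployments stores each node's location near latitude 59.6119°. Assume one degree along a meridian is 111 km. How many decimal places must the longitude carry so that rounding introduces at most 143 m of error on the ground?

At 59.6119° one degree of longitude covers 111000 × cos 59.6119° ≈ 111000 × 0.5059 ≈ 56149.9 m.
With N decimal places the half-ulp bound is 0.5·10⁻ᴺ°, or 0.5·10⁻ᴺ × 56149.9 m on the ground.
Need 0.5 × 56149.9 × 10⁻ᴺ ≤ 143 → 10⁻ᴺ ≤ 5.094e-03, so N ≥ 2.29.
N = 2 would give 281 m (too coarse); N = 3 gives 28.1 m ≤ 143 m.

3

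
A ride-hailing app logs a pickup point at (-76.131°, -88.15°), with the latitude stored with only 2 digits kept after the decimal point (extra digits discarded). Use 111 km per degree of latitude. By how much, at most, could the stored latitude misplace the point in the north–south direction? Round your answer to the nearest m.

Truncating at 2 decimal places can drop up to a full unit in the last place, so the latitude may be off by as much as 0.01°.
Along the meridian that is 0.01° × 111000 m/° = 1110 m.

1110 m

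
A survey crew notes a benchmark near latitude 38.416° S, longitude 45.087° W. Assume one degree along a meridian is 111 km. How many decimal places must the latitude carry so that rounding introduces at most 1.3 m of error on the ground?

5 decimal places

One degree of latitude covers 111000 m.
With N decimal places the half-ulp bound is 0.5·10⁻ᴺ°, or 0.5·10⁻ᴺ × 111000 m on the ground.
Need 0.5 × 111000 × 10⁻ᴺ ≤ 1.3 → 10⁻ᴺ ≤ 2.342e-05, so N ≥ 4.63.
N = 4 would give 5.55 m (too coarse); N = 5 gives 0.555 m ≤ 1.3 m.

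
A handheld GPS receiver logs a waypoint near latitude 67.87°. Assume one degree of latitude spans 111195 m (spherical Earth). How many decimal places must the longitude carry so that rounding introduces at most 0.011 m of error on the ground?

At 67.87° one degree of longitude covers 111195 × cos 67.87° ≈ 111195 × 0.3767 ≈ 41888.2 m.
With N decimal places the half-ulp bound is 0.5·10⁻ᴺ°, or 0.5·10⁻ᴺ × 41888.2 m on the ground.
Setting 20944.1 × 10⁻ᴺ ≤ 0.011 gives 10ᴺ ≥ 1.904e+06, i.e. N ≥ 6.28.
At 6 places the error can reach 0.0209 m, but 7 places keeps it to 0.00209 m.

7 decimal places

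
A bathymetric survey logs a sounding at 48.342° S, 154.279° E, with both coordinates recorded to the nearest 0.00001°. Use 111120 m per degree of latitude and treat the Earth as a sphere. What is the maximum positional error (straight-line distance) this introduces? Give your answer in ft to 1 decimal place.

Rounding to 5 decimal places leaves each coordinate within ±5e-06° of the true value.
N–S: 5e-06° × 111120 m/° = 0.5556 m.
Longitude error → 5e-06 × 111120 × cos 48.342° = 5e-06 × 111120 × 0.6647 ≈ 0.369298 m.
Combining orthogonally: (0.5556² + 0.369298²)^½ ≈ 0.667137 m.
Converting: 0.667137 m × 3.2808 ft/m ≈ 2.1888 ft.

2.2 ft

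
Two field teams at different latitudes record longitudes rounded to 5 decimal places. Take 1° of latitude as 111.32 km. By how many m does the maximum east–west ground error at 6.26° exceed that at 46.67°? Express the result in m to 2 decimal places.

0.17 m

Rounding to 5 decimal places leaves the longitude within ±5e-06° of the true value.
At 6.26°: 5e-06° × 111320 × cos 6.26° = 5e-06 × 111320 × 0.9940 ≈ 0.55328 m.
At 46.67°: 5e-06° × 111320 × cos 46.67° = 5e-06 × 111320 × 0.6862 ≈ 0.38194 m.
Difference: 0.55328 − 0.38194 = 0.17134 m.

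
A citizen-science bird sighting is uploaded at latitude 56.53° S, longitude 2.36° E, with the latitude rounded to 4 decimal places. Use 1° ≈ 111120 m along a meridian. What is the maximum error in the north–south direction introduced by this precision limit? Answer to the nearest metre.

Rounding to 4 decimal places leaves the latitude within ±5e-05° of the true value.
So the N–S error is at most 5e-05 × 111120 = 5.556 m.

6 metres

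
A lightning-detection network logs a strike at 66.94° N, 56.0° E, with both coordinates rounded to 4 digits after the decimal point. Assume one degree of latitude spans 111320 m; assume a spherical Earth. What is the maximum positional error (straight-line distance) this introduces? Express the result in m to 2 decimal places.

Rounding to 4 decimal places leaves each coordinate within ±5e-05° of the true value.
North–south component: 5e-05° × 111320 = 5.566 m.
East–west component at 66.94°: 5e-05° × 111320 × cos 66.94° ≈ 5e-05 × 43603.5 ≈ 2.18017 m.
Worst case both components are at the extreme and orthogonal: √(5.566² + 2.18017²) ≈ 5.97775 m.

5.98 m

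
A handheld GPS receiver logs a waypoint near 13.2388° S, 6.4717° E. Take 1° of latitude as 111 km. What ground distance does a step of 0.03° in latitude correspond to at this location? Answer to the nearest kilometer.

Along a meridian 0.03° is 0.03 × 111000 = 3330 m.
That is 3330 m = 3.33 km.

3 kilometers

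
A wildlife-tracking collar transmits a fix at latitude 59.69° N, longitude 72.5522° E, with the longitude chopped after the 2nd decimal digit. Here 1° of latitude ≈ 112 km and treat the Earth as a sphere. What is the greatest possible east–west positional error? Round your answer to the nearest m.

565 m

Truncating at 2 decimal places can drop up to a full unit in the last place, so the longitude may be off by as much as 0.01°.
Parallels shrink by cos φ, so at 59.69° a degree of longitude is 112000 × 0.5047 ≈ 56524 m.
East–west error: 0.01° × 56524 m/° ≈ 565.24 m.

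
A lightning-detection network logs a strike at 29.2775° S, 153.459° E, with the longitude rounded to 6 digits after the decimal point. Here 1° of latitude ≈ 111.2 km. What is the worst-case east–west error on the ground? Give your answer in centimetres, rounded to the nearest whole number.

5 centimetres

Rounding to 6 decimal places leaves the longitude within ±5e-07° of the true value.
One degree of longitude at 29.2775° is 111200 × cos 29.2775° ≈ 111200 × 0.8723 = 96995.5 m.
Maximum E–W displacement: 5e-07 × 96995.5 = 0.0484977 m.
That is 0.0484977 m = 4.8498 cm.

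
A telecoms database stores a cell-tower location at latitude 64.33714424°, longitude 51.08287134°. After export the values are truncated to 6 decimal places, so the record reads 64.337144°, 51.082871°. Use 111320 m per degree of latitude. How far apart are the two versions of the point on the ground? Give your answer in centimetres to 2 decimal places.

Δlat = 64.33714424 − 64.337144 = +0.00000024°; Δlon = 51.08287134 − 51.082871 = +0.00000034°.
North–south shift: 0.00000024 × 111320 = 0.0267168 m.
E–W at 64.3371°: 0.00000034° × 111320 × cos 64.3371° = 0.00000034 × 111320 × 0.4331 ≈ 0.0163914 m.
Hypotenuse of the two orthogonal shifts: √(0.0267168² + 0.0163914²) = 0.0313443 m.
That is 0.0313443 m = 3.1344 cm.

3.13 centimetres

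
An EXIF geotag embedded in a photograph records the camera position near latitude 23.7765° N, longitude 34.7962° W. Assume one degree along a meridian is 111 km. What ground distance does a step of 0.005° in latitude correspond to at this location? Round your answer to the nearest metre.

555 metres

0.005° × 111000 m/° = 555 m.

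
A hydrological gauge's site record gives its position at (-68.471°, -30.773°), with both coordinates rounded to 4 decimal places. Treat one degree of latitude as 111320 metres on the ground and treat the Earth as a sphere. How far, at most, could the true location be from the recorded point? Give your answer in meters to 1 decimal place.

5.9 meters

Rounding to 4 decimal places leaves each coordinate within ±5e-05° of the true value.
North–south component: 5e-05° × 111320 = 5.566 m.
Longitude error → 5e-05 × 111320 × cos 68.471° = 5e-05 × 111320 × 0.3670 ≈ 2.04257 m.
Combining orthogonally: (5.566² + 2.04257²)^½ ≈ 5.92895 m.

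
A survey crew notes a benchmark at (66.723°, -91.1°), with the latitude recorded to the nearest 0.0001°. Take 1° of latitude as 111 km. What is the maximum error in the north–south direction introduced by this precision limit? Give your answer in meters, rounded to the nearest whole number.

6 meters

Rounding to 4 decimal places leaves the latitude within ±5e-05° of the true value.
So the N–S error is at most 5e-05 × 111000 = 5.55 m.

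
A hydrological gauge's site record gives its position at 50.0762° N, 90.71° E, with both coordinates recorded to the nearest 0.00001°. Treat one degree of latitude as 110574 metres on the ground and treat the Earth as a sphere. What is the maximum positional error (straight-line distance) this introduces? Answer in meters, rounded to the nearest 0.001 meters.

0.657 meters

Rounding to 5 decimal places leaves each coordinate within ±5e-06° of the true value.
North–south component: 5e-06° × 110574 = 0.55287 m.
Longitude error → 5e-06 × 110574 × cos 50.0762° = 5e-06 × 110574 × 0.6418 ≈ 0.354814 m.
Worst case both components are at the extreme and orthogonal: √(0.55287² + 0.354814²) ≈ 0.656931 m.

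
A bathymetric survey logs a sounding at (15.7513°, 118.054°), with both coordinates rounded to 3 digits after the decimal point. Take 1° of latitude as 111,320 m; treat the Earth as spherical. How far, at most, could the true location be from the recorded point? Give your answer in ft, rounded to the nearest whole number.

Rounding to 3 decimal places leaves each coordinate within ±0.0005° of the true value.
Latitude error → 0.0005 × 111320 = 55.66 m along the meridian.
Longitude error → 0.0005 × 111320 × cos 15.7513° = 0.0005 × 111320 × 0.9624 ≈ 53.5699 m.
Combining orthogonally: (55.66² + 53.5699²)^½ ≈ 77.2514 m.
Converting: 77.2514 m × 3.2808 ft/m ≈ 253.45 ft.

253 ft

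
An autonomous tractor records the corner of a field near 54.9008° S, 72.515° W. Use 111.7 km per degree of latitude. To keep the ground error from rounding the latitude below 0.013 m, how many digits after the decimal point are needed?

7 decimal places

One degree of latitude covers 111700 m.
With N decimal places the half-ulp bound is 0.5·10⁻ᴺ°, or 0.5·10⁻ᴺ × 111700 m on the ground.
Setting 55850 × 10⁻ᴺ ≤ 0.013 gives 10ᴺ ≥ 4.296e+06, i.e. N ≥ 6.63.
At 6 places the error can reach 0.0558 m, but 7 places keeps it to 0.00558 m.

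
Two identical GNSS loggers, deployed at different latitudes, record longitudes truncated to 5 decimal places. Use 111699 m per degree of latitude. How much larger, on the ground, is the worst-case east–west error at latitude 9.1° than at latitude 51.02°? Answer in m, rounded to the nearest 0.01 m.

Truncating at 5 decimal places can drop up to a full unit in the last place, so the longitude may be off by as much as 1e-05°.
Error at 9.1° = 1e-05° × 111699 × cos 9.1° ≈ 1.117 × 0.9874 = 1.1029 m.
Error at 51.02° = 1e-05° × 111699 × cos 51.02° ≈ 1.117 × 0.6290 = 0.70264 m.
Difference: 1.1029 − 0.70264 = 0.40029 m.

0.40 m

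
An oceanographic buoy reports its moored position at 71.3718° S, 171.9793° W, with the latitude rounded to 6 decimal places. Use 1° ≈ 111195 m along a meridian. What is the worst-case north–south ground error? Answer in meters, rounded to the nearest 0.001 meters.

Rounding to 6 decimal places leaves the latitude within ±5e-07° of the true value.
Along the meridian that is 5e-07° × 111195 m/° = 0.0555975 m.

0.056 meters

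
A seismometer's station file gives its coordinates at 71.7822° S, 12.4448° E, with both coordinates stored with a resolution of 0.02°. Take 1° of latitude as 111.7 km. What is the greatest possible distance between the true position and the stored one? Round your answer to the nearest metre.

1170 metres

With a 0.02° grid the true value lies within half a step, ±0.02°/2 = ±0.01°, of the stored one.
N–S: 0.01° × 111700 m/° = 1117 m.
East–west component at 71.7822°: 0.01° × 111700 × cos 71.7822° ≈ 0.01 × 34920.8 ≈ 349.208 m.
The two errors are perpendicular, so the maximum displacement is √(1117² + 349.208²) ≈ 1170.31 m.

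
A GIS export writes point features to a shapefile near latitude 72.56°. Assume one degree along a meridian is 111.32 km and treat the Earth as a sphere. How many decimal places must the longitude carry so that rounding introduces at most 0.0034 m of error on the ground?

7 decimal places

At 72.56° one degree of longitude covers 111320 × cos 72.56° ≈ 111320 × 0.2997 ≈ 33363.4 m.
N decimal places → at most half a unit in the last place, 0.5 × 10⁻ᴺ° = 33363.4/2 × 10⁻ᴺ m.
Need 0.5 × 33363.4 × 10⁻ᴺ ≤ 0.0034 → 10⁻ᴺ ≤ 2.038e-07, so N ≥ 6.69.
N = 6 would give 0.0167 m (too coarse); N = 7 gives 0.00167 m ≤ 0.0034 m.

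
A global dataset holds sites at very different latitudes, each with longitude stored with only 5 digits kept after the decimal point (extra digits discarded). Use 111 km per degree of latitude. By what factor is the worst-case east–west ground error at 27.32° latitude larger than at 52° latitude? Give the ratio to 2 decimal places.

1.44

Truncating at 5 decimal places can drop up to a full unit in the last place, so the longitude may be off by as much as 1e-05°.
Error at 27.32° = 1e-05° × 111000 × cos 27.32° ≈ 1.11 × 0.8885 = 0.98619 m.
Error at 52° = 1e-05° × 111000 × cos 52° ≈ 1.11 × 0.6157 = 0.68338 m.
The ratio reduces to cos 27.32° / cos 52° = 0.8885/0.6157 ≈ 1.4431.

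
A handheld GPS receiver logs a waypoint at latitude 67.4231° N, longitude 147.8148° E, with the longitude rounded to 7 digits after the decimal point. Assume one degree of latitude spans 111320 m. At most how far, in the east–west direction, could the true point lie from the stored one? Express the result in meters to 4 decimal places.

0.0021 meters

Rounding to 7 decimal places leaves the longitude within ±5e-08° of the true value.
At latitude 67.4231° a degree of longitude spans 111320 m × cos 67.4231° = 111320 × 0.3839 ≈ 42738.3 m.
Maximum E–W displacement: 5e-08 × 42738.3 = 0.00213692 m.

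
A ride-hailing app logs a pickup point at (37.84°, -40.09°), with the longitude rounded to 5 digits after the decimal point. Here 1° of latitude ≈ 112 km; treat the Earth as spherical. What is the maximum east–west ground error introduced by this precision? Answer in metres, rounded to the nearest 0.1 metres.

Rounding to 5 decimal places leaves the longitude within ±5e-06° of the true value.
Parallels shrink by cos φ, so at 37.84° a degree of longitude is 112000 × 0.7897 ≈ 88449.4 m.
Maximum E–W displacement: 5e-06 × 88449.4 = 0.442247 m.

0.4 metres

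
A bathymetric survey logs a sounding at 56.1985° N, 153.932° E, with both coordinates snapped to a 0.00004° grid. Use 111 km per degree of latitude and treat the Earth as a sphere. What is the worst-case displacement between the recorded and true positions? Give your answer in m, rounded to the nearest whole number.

3 m

With a 0.00004° grid the true value lies within half a step, ±0.00004°/2 = ±2e-05°, of the stored one.
North–south component: 2e-05° × 111000 = 2.22 m.
E–W at 56.1985°: 2e-05° × 111000 × cos 56.1985° = 2e-05 × 111000 × 0.5563 ≈ 1.23502 m.
The two errors are perpendicular, so the maximum displacement is √(2.22² + 1.23502²) ≈ 2.54041 m.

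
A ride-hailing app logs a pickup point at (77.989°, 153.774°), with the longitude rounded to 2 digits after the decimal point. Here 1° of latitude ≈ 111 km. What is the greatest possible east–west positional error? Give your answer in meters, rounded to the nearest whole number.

Rounding to 2 decimal places leaves the longitude within ±0.005° of the true value.
One degree of longitude at 77.989° is 111000 × cos 77.989° ≈ 111000 × 0.2081 = 23099 m.
East–west error: 0.005° × 23099 m/° ≈ 115.495 m.

115 meters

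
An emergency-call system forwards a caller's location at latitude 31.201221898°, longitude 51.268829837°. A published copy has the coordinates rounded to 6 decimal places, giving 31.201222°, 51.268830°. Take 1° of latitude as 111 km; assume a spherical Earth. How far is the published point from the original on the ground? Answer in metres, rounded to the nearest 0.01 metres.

0.02 metres

Δlat = 31.201221898 − 31.201222 = -0.000000102°; Δlon = 51.268829837 − 51.268830 = -0.000000163°.
North–south shift: -0.000000102 × 111000 = -0.011322 m.
E–W at 31.2012°: -0.000000163° × 111000 × cos 31.2012° = -0.000000163 × 111000 × 0.8554 ≈ -0.0154759 m.
Combined displacement = (0.011322² + 0.0154759²)^½ ≈ 0.0191753 m.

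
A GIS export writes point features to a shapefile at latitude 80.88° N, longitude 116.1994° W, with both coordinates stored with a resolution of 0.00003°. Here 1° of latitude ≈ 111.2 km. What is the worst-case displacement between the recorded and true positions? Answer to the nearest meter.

With a 0.00003° grid the true value lies within half a step, ±0.00003°/2 = ±1.5e-05°, of the stored one.
N–S: 1.5e-05° × 111200 m/° = 1.668 m.
Longitude error → 1.5e-05 × 111200 × cos 80.88° = 1.5e-05 × 111200 × 0.1585 ≈ 0.264383 m.
Worst case both components are at the extreme and orthogonal: √(1.668² + 0.264383²) ≈ 1.68882 m.

2 meters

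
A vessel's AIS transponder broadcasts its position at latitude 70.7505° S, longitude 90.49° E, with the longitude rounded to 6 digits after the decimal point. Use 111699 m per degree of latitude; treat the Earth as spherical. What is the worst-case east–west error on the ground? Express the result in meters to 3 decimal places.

0.018 meters

Rounding to 6 decimal places leaves the longitude within ±5e-07° of the true value.
At latitude 70.7505° a degree of longitude spans 111699 m × cos 70.7505° = 111699 × 0.3297 ≈ 36825.2 m.
So at most 5e-07° × 36825.2 ≈ 0.0184126 m east–west.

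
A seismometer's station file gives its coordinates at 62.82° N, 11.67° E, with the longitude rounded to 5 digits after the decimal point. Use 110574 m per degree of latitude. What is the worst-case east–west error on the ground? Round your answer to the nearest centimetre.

Rounding to 5 decimal places leaves the longitude within ±5e-06° of the true value.
One degree of longitude at 62.82° is 110574 × cos 62.82° ≈ 110574 × 0.4568 = 50508.8 m.
Maximum E–W displacement: 5e-06 × 50508.8 = 0.252544 m.
That is 0.252544 m = 25.254 cm.

25 centimetres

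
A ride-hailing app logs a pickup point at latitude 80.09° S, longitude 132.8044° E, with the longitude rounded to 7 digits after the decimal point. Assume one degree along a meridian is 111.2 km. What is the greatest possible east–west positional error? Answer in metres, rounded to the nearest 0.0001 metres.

Rounding to 7 decimal places leaves the longitude within ±5e-08° of the true value.
At latitude 80.09° a degree of longitude spans 111200 m × cos 80.09° = 111200 × 0.1721 ≈ 19137.6 m.
East–west error: 5e-08° × 19137.6 m/° ≈ 0.000956882 m.

0.0010 metres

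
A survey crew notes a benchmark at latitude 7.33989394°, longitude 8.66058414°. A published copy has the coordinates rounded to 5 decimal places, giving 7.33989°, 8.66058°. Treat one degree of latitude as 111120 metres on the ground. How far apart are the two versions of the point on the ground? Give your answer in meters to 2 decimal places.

The latitude changed by +0.00000394° and the longitude by +0.00000414°.
N–S: 0.00000394° × 111120 m/° = 0.437813 m.
East–west at this latitude: 0.00000414° × 111120 × cos 7.33989° ≈ 0.00000414 × 110209 = 0.456267 m.
Combined displacement = (0.437813² + 0.456267²)^½ ≈ 0.632345 m.

0.63 meters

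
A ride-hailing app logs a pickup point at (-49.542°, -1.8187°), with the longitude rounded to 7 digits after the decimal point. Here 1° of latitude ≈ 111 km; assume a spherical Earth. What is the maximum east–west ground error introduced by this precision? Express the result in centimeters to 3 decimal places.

Rounding to 7 decimal places leaves the longitude within ±5e-08° of the true value.
One degree of longitude at 49.542° is 111000 × cos 49.542° ≈ 111000 × 0.6489 = 72026.8 m.
Maximum E–W displacement: 5e-08 × 72026.8 = 0.00360134 m.
That is 0.00360134 m = 0.36013 cm.

0.360 centimeters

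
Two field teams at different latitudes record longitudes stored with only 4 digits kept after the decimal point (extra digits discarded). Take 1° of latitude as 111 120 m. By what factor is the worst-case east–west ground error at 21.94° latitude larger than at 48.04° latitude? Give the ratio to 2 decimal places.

Truncating at 4 decimal places can drop up to a full unit in the last place, so the longitude may be off by as much as 0.0001°.
At 21.94°: 0.0001° × 111120 × cos 21.94° = 0.0001 × 111120 × 0.9276 ≈ 10.307 m.
Error at 48.04° = 0.0001° × 111120 × cos 48.04° ≈ 11.112 × 0.6686 = 7.4296 m.
The ratio reduces to cos 21.94° / cos 48.04° = 0.9276/0.6686 ≈ 1.3873.

1.39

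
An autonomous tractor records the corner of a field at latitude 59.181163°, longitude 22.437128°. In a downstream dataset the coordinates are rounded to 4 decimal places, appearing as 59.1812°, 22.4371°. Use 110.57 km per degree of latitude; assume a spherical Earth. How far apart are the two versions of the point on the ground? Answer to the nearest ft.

14 ft

Δlat = 59.181163 − 59.1812 = -0.000037°; Δlon = 22.437128 − 22.4371 = +0.000028°.
N–S: -0.000037° × 110570 m/° = -4.09109 m.
East–west at this latitude: 0.000028° × 110570 × cos 59.1812° ≈ 0.000028 × 56647.7 = 1.58614 m.
Hypotenuse of the two orthogonal shifts: √(4.09109² + 1.58614²) = 4.38781 m.
In feet: 4.38781 m ÷ 0.3048 ≈ 14.396 ft.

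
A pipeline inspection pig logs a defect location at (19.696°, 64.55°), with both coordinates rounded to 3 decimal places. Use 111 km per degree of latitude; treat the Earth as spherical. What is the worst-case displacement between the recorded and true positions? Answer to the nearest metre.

76 metres

Rounding to 3 decimal places leaves each coordinate within ±0.0005° of the true value.
N–S: 0.0005° × 111000 m/° = 55.5 m.
Longitude error → 0.0005 × 111000 × cos 19.696° = 0.0005 × 111000 × 0.9415 ≈ 52.2529 m.
Combining orthogonally: (55.5² + 52.2529²)^½ ≈ 76.2274 m.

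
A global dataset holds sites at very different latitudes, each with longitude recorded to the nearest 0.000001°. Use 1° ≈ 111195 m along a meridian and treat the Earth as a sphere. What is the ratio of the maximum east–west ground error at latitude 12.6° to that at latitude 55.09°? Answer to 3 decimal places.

1.705

Rounding to 6 decimal places leaves the longitude within ±5e-07° of the true value.
Error at 12.6° = 5e-07° × 111195 × cos 12.6° ≈ 0.055597 × 0.9759 = 0.054259 m.
At 55.09°: 5e-07° × 111195 × cos 55.09° = 5e-07 × 111195 × 0.5723 ≈ 0.031818 m.
The ratio reduces to cos 12.6° / cos 55.09° = 0.9759/0.5723 ≈ 1.7053.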